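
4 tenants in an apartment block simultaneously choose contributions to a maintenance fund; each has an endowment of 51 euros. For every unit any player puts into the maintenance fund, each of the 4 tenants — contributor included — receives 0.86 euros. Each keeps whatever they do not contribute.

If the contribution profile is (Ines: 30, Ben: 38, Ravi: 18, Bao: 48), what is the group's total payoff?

530.96 euros

Total contributed: 30 + 38 + 18 + 48 = 134; total kept: 4 × 51 − 134 = 70.
The maintenance fund pays out 0.86 × 4 × 134 = 460.96 in aggregate.
Group total = 70 + 460.96 = 530.96.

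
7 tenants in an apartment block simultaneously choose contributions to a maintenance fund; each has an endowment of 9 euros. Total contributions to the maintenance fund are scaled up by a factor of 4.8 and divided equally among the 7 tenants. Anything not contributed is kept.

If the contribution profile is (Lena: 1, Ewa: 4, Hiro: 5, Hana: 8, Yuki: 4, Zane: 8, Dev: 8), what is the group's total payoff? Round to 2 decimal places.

Total contributed: 1 + 4 + 5 + 8 + 4 + 8 + 8 = 38; total kept: 7 × 9 − 38 = 25.
The maintenance fund pays out 4.8 × 38 = 182.40 in aggregate.
Group total = 25 + 182.40 = 207.40.

207.40 euros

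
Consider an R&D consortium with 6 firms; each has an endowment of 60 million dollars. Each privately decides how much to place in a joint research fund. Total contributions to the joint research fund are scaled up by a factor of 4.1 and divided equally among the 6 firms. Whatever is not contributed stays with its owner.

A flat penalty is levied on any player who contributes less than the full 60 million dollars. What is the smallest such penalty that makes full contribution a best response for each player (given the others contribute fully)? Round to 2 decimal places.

Given the others contribute fully, the best deviation is to contribute 0 (any partial contribution still incurs the fine and gives up units whose private return 0.6833 is below 1).
Deviating from 60 to 0 saves 60 million dollars but forfeits the deviator's share of the drop in the joint research fund: 4.1/6 × 60 = 41.00.
So the deviation gain is 60 − 41.00 = 19.00, and the fine must be at least 19.00 million dollars to wipe it out.

19.00 million dollars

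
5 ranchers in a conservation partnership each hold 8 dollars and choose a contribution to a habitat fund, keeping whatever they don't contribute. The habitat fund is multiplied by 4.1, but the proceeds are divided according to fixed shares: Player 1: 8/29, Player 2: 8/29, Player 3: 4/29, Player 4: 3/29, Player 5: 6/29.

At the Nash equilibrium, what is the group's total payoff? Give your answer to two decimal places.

89.60 dollars

A player with share s gets back 4.1·s per unit contributed, so full contribution is dominant for anyone with s > 1/4.1 = 0.2439 and zero contribution is dominant for anyone below.
Player 1 and Player 2 clear that bar, contributing 8 each; the remaining 3 contribute 0. Total contributed: 16.
The habitat fund pays out 4.1 × 16 = 65.60 in total (split across the unequal shares, but the aggregate is all that matters for the group sum).
The 3 free-riders keep 8 each, adding 24. Group total = 24 + 65.60 = 89.60.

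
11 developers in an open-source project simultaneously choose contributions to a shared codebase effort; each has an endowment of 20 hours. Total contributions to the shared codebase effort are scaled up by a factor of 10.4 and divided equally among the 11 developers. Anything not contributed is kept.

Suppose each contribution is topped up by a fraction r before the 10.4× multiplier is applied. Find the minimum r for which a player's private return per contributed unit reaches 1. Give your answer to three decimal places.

0.058

With matching at rate r, one contributed unit becomes (1 + r) in the shared codebase effort and returns 10.4 × (1 + r) / 11 to the contributor.
Setting this equal to 1: 1 + r = 11/10.4 = 1.0577.
So the minimum matching rate is r = 1.0577 − 1 = 0.058.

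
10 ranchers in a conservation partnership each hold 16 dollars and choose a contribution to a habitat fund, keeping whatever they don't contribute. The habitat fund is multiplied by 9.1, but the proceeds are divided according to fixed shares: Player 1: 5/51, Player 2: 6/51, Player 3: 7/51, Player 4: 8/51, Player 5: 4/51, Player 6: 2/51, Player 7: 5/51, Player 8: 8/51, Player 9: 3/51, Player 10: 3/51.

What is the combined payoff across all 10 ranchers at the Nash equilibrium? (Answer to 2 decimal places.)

678.40 dollars

Player j's private return per contributed unit is 9.1 × (j's share). Contributing is weakly dominant for j when that share is at least 1/9.1 = 0.1099, and contributing 0 is dominant otherwise.
Player 2, Player 3, Player 4 and Player 8 are above the threshold, contributing 16 each; the remaining 6 contribute 0. Total contributed: 64.
The habitat fund pays out 9.1 × 64 = 582.40 in total (split across the unequal shares, but the aggregate is all that matters for the group sum).
The 6 free-riders keep 16 each, adding 96. Group total = 96 + 582.40 = 678.40.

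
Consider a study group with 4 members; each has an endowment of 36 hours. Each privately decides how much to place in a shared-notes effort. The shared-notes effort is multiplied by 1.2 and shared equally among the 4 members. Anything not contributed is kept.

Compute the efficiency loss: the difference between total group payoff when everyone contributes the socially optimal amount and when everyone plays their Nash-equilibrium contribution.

28.80 hours

Each contributed unit returns 1.2/4 = 0.3000 to its contributor — below 1 — so contributing 0 is dominant for every player. At the Nash equilibrium everyone keeps their 36, and the group total is 4 × 36 = 144.
Each contributed unit returns 1.200 to the group as a whole (0.3000 to each of 4 players), which exceeds 1, so the social optimum is full contribution: group total = 1.200 × 144 = 172.80.
Efficiency loss = 172.80 − 144 = 28.80.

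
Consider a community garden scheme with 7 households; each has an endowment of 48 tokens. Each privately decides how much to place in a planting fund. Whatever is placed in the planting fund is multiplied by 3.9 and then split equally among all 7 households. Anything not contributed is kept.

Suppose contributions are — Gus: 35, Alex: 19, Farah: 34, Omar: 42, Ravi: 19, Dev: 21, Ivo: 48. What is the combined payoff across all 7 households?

Total contributed: 35 + 19 + 34 + 42 + 19 + 21 + 48 = 218; total kept: 7 × 48 − 218 = 118.
The planting fund pays out 3.9 × 218 = 850.20 in aggregate.
Group total = 118 + 850.20 = 968.20.

968.20 tokens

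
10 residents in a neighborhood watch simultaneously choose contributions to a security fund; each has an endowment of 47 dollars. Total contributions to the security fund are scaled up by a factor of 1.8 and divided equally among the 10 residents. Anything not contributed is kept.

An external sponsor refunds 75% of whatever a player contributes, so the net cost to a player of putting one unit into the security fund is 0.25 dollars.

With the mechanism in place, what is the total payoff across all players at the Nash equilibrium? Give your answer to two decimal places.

470.00 dollars

The effective private return is (1.8/10) / 0.25 = 0.7200, which is still under 1, so the mechanism doesn't change anyone's dominant strategy: zero contribution.
Everyone keeps their endowment and the group total is 10 × 47 = 470.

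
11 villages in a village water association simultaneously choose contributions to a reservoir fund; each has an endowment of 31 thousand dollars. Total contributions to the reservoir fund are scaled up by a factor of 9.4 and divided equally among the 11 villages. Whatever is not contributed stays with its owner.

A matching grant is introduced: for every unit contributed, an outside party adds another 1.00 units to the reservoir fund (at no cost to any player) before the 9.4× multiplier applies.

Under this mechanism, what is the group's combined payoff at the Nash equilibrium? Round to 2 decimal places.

Under the mechanism each unit contributed yields 9.4 × 2.00 / 11 = 1.7091 back to its contributor per unit of net cost, which exceeds 1, making full contribution the dominant choice for everyone.
At the Nash equilibrium everyone contributes 31. Group total payoff = 9.4 × 2.00 × 341 = 6410.80.

6410.80 thousand dollars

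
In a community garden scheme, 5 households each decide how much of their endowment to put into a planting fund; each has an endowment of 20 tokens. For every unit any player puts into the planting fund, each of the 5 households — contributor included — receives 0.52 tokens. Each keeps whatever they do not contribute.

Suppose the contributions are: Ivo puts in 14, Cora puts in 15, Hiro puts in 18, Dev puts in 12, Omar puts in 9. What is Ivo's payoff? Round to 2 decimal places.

Total contributed: 14 + 15 + 18 + 12 + 9 = 68.
Each receives 0.52 × 68 = 35.36 from the planting fund.
Ivo keeps 20 − 14 = 6, so Ivo's payoff is 6 + 35.36 = 41.36.

41.36 tokens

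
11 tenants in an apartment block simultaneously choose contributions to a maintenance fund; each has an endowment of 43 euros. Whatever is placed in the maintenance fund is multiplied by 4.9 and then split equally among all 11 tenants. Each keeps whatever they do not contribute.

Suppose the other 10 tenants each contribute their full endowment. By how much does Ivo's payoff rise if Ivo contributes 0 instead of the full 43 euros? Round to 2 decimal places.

23.85 euros

Switching from a contribution of 43 to 0 lets Ivo keep an extra 43 euros, but lowers the maintenance fund by 43, which costs Ivo their own share of that drop: 4.9/11 × 43 = 19.15.
Net gain = 43 − 19.15 = 23.85. The private return per contributed unit (0.4455) is below 1, so free-riding is indeed the best response regardless of what the others do.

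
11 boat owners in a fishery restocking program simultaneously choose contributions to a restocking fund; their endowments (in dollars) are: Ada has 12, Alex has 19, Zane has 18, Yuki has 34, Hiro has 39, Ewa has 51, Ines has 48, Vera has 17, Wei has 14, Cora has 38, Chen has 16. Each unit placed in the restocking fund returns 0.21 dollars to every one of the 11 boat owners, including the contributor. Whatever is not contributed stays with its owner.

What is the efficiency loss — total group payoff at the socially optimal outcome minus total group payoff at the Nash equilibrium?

The private return per contributed unit is 0.21 < 1 for everyone, so the Nash equilibrium is zero contribution and the group total is Σ E_j = 12 + 19 + 18 + 34 + 39 + 51 + 48 + 17 + 14 + 38 + 16 = 306.
Each contributed unit returns 2.310 to the group, so the social optimum is full contribution by everyone: group total = 2.310 × 306 = 706.86.
Efficiency loss = (2.310 − 1) × 306 = 400.86.

400.86 dollars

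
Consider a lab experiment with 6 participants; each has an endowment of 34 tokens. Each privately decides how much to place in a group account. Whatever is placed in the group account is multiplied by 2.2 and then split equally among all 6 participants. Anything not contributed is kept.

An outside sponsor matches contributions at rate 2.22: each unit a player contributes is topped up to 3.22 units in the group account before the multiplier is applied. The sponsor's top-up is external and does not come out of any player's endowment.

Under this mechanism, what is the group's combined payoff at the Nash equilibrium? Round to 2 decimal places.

1445.14 tokens

Under the mechanism each unit contributed yields 2.2 × 3.22 / 6 = 1.1807 back to its contributor per unit of net cost, which exceeds 1, making full contribution the dominant choice for everyone.
So the Nash equilibrium is full contribution by all 6; the group earns 2.2 × 3.22 × 204 = 1445.14.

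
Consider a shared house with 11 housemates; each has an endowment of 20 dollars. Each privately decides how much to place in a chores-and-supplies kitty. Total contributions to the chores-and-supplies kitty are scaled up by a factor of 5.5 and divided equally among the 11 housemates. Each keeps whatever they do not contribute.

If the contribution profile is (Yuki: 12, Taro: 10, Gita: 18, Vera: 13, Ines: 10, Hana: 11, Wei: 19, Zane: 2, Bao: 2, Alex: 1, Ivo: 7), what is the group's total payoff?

692.50 dollars

Total contributed: 12 + 10 + 18 + 13 + 10 + 11 + 19 + 2 + 2 + 1 + 7 = 105; total kept: 11 × 20 − 105 = 115.
The chores-and-supplies kitty pays out 5.5 × 105 = 577.50 in aggregate.
Group total = 115 + 577.50 = 692.50.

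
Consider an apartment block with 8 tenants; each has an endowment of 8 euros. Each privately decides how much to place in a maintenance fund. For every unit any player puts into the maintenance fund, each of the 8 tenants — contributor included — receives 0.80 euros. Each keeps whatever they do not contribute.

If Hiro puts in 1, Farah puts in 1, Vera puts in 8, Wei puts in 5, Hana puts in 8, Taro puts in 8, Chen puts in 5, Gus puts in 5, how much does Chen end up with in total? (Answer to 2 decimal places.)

Total contributed: 1 + 1 + 8 + 5 + 8 + 8 + 5 + 5 = 41.
Each receives 0.80 × 41 = 32.80 from the maintenance fund.
Chen keeps 8 − 5 = 3, so Chen's payoff is 3 + 32.80 = 35.80.

35.80 euros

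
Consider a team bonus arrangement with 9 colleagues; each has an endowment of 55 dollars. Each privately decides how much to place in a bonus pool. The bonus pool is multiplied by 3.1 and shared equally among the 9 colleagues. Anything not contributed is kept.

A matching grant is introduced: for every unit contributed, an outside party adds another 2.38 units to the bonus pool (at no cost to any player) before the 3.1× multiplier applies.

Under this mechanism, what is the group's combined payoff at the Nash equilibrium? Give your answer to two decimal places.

With the mechanism, a contributed unit returns 3.1 × 3.38 / 9 = 1.1642 per unit of net cost to the contributor — now above 1 — so contributing fully is weakly dominant for every player.
At the Nash equilibrium everyone contributes 55. Group total payoff = 3.1 × 3.38 × 495 = 5186.61.

5186.61 dollars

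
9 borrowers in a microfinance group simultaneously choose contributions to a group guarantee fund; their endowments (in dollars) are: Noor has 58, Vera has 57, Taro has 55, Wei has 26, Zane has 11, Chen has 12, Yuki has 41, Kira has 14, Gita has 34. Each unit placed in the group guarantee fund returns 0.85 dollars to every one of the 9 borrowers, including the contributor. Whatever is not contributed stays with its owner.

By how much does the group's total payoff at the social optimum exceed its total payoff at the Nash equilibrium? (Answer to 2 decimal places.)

The private return per contributed unit is 0.85 < 1 for everyone, so the Nash equilibrium is zero contribution and the group total is Σ E_j = 58 + 57 + 55 + 26 + 11 + 12 + 41 + 14 + 34 = 308.
Each contributed unit returns 7.650 to the group, so the social optimum is full contribution by everyone: group total = 7.650 × 308 = 2356.20.
Efficiency loss = (7.650 − 1) × 308 = 2048.20.

2048.20 dollars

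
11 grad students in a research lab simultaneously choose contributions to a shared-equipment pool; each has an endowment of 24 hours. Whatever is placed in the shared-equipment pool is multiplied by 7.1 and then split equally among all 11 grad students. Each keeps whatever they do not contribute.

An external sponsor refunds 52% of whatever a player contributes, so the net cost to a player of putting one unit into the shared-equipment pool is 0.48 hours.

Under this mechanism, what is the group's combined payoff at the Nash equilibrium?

With the mechanism, a contributed unit returns (7.1/11) / 0.48 = 1.3447 per unit of net cost to the contributor — now above 1 — so contributing fully is weakly dominant for every player.
At the Nash equilibrium everyone contributes 24. Group total payoff = 11 × (24 × 0.52 + 7.1 × 24) = 2011.68.

2011.68 hours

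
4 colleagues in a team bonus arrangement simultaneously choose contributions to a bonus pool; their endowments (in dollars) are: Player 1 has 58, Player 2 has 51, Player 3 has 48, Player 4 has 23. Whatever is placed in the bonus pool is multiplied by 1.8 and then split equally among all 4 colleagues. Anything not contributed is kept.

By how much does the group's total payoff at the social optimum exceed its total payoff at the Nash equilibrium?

The private return per contributed unit is 1.8/4 = 0.4500 < 1 for every player regardless of endowment, so the Nash equilibrium is zero contribution and the group total is Σ E_j = 58 + 51 + 48 + 23 = 180.
Each contributed unit returns 1.800 to the group, so the social optimum is full contribution by everyone: group total = 1.800 × 180 = 324.00.
Efficiency loss = (1.800 − 1) × 180 = 144.00.

144.00 dollars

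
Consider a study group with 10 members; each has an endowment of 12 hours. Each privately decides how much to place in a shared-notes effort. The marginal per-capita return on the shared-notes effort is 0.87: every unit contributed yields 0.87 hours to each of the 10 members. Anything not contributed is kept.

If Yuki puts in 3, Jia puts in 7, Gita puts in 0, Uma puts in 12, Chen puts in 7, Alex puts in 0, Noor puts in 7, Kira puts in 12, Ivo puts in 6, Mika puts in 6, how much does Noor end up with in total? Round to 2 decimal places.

57.20 hours

Total contributed: 3 + 7 + 0 + 12 + 7 + 0 + 7 + 12 + 6 + 6 = 60.
Each receives 0.87 × 60 = 52.20 from the shared-notes effort.
Noor keeps 12 − 7 = 5, so Noor's payoff is 5 + 52.20 = 57.20.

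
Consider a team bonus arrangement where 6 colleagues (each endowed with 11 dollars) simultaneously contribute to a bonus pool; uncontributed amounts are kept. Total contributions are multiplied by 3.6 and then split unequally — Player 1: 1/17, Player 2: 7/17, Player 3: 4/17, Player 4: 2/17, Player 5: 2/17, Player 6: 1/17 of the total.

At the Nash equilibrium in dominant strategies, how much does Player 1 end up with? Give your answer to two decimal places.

13.33 dollars

For player j, contributing a unit is worthwhile iff 3.6 × (j's share) ≥ 1, i.e. iff j's share is at least 0.2778.
Player 2 alone (share 7/17) is above the threshold, contributing 11; the remaining 5 contribute 0. Total contributed: 11.
Player 1 keeps 11 and receives 3.6 × 11 × 1/17 = 2.33 from the bonus pool, for a payoff of 13.33.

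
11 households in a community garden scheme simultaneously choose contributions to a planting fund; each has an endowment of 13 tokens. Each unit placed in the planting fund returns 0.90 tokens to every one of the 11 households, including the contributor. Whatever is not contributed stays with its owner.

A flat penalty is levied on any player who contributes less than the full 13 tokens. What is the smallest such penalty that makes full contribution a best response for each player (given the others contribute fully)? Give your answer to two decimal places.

1.30 tokens

Given the others contribute fully, the best deviation is to contribute 0 (any partial contribution still incurs the fine and gives up units whose private return 0.90 is below 1).
Deviating from 13 to 0 saves 13 tokens but forfeits the deviator's share of the drop in the planting fund: 0.90 × 13 = 11.70.
So the deviation gain is 13 − 11.70 = 1.30, and the fine must be at least 1.30 tokens to wipe it out.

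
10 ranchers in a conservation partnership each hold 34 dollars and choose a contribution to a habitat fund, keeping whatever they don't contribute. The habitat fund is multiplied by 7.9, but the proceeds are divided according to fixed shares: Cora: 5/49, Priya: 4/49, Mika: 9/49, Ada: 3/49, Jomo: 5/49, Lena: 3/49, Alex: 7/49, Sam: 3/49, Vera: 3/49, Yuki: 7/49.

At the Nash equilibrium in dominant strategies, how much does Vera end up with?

83.33 dollars

For player j, contributing a unit is worthwhile iff 7.9 × (j's share) ≥ 1, i.e. iff j's share is at least 0.1266.
Mika, Alex and Yuki clear that bar, contributing 34 each; the remaining 7 contribute 0. Total contributed: 102.
Vera keeps 34 and receives 7.9 × 102 × 3/49 = 49.33 from the habitat fund, for a payoff of 83.33.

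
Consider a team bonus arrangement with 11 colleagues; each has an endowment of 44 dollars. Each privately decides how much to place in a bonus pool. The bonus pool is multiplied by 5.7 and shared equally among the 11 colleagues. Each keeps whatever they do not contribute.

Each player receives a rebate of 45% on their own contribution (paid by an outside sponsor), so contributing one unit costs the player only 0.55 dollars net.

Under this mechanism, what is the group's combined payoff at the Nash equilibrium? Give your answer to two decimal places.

484.00 dollars

With the mechanism, a contributed unit returns (5.7/11) / 0.55 = 0.9421 per unit of net cost — still below 1 — so contributing 0 remains dominant for every player.
Everyone keeps their endowment and the group total is 11 × 44 = 484.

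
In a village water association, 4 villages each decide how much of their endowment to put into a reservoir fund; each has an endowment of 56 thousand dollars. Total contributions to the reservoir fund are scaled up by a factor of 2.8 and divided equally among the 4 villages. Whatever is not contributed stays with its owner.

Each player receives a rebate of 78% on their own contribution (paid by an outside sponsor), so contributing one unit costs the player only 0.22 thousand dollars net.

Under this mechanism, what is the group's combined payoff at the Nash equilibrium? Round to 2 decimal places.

801.92 thousand dollars

Under the mechanism each unit contributed yields (2.8/4) / 0.22 = 3.1818 back to its contributor per unit of net cost, which exceeds 1, making full contribution the dominant choice for everyone.
At the Nash equilibrium everyone contributes 56. Group total payoff = 4 × (56 × 0.78 + 2.8 × 56) = 801.92.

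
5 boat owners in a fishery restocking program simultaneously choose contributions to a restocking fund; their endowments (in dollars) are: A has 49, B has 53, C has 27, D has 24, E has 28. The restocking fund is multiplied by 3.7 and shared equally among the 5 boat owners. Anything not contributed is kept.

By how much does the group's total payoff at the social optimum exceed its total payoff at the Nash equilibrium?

488.70 dollars

The private return per contributed unit is 3.7/5 = 0.7400 < 1 for every player regardless of endowment, so the Nash equilibrium is zero contribution and the group total is Σ E_j = 49 + 53 + 27 + 24 + 28 = 181.
Each contributed unit returns 3.700 to the group, so the social optimum is full contribution by everyone: group total = 3.700 × 181 = 669.70.
Efficiency loss = (3.700 − 1) × 181 = 488.70.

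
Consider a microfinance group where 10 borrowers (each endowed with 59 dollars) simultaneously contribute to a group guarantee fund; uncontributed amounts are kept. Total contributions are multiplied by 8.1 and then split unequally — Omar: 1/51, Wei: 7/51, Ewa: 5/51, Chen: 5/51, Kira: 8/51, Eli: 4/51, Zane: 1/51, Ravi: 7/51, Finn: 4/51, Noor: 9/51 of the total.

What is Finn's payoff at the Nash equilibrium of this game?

Player j's private return per contributed unit is 8.1 × (j's share). Contributing is weakly dominant for j when that share is at least 1/8.1 = 0.1235, and contributing 0 is dominant otherwise.
Wei, Kira, Ravi and Noor are above the threshold, contributing 59 each; the remaining 6 contribute 0. Total contributed: 236.
Finn keeps 59 and receives 8.1 × 236 × 4/51 = 149.93 from the group guarantee fund, for a payoff of 208.93.

208.93 dollars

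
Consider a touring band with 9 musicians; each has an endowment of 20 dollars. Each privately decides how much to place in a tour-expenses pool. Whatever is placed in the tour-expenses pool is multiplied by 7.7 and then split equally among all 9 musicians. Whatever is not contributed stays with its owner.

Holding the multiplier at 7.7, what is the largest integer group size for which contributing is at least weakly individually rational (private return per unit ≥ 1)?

Private return per unit is 7.7/(group size), which is ≥ 1 whenever the group size is ≤ 7.7.
The largest such integer is 7.

7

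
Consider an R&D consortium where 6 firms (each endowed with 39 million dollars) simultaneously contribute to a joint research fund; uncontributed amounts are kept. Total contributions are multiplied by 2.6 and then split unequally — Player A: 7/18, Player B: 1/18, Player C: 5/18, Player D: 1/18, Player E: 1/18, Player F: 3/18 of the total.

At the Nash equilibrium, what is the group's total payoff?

Player j's private return per contributed unit is 2.6 × (j's share). Contributing is weakly dominant for j when that share is at least 1/2.6 = 0.3846, and contributing 0 is dominant otherwise.
Player A alone (share 7/18) is above the threshold, contributing 39; the remaining 5 contribute 0. Total contributed: 39.
The joint research fund pays out 2.6 × 39 = 101.40 in total (split across the unequal shares, but the aggregate is all that matters for the group sum).
The 5 free-riders keep 39 each, adding 195. Group total = 195 + 101.40 = 296.40.

296.40 million dollars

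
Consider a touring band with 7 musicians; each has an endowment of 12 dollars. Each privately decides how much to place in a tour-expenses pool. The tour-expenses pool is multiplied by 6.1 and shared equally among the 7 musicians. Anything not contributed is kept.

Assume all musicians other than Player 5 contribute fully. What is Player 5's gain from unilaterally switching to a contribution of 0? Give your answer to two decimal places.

1.54 dollars

Switching from a contribution of 12 to 0 lets Player 5 keep an extra 12 dollars, but lowers the tour-expenses pool by 12, which costs Player 5 their own share of that drop: 6.1/7 × 12 = 10.46.
Net gain = 12 − 10.46 = 1.54. The private return per contributed unit (0.8714) is below 1, so free-riding is indeed the best response regardless of what the others do.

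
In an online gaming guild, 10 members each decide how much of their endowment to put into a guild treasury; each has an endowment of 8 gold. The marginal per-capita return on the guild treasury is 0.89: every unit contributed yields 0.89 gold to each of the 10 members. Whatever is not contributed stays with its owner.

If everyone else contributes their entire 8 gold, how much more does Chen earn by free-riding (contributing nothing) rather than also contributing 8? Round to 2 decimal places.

Switching from a contribution of 8 to 0 lets Chen keep an extra 8 gold, but lowers the guild treasury by 8, which costs Chen their own share of that drop: 0.89 × 8 = 7.12.
Net gain = 8 − 7.12 = 0.88. The private return per contributed unit (0.89) is below 1, so free-riding is indeed the best response regardless of what the others do.

0.88 gold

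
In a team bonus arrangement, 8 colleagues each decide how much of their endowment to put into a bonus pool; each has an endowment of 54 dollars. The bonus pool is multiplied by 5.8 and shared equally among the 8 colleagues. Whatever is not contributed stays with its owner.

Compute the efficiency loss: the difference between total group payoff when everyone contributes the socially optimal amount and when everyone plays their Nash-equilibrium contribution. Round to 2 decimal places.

Each contributed unit returns 5.8/8 = 0.7250 to its contributor — below 1 — so contributing 0 is dominant for every player. At the Nash equilibrium everyone keeps their 54, and the group total is 8 × 54 = 432.
Each contributed unit returns 5.800 to the group as a whole (0.7250 to each of 8 players), which exceeds 1, so the social optimum is full contribution: group total = 5.800 × 432 = 2505.60.
Efficiency loss = 2505.60 − 432 = 2073.60.

2073.60 dollars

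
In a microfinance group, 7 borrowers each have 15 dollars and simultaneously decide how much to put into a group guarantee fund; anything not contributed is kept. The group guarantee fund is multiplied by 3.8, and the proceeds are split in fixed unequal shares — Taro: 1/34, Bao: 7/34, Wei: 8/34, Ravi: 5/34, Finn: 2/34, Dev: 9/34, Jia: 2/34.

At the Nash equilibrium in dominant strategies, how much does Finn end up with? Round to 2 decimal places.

18.35 dollars

Player j's private return per contributed unit is 3.8 × (j's share). Contributing is weakly dominant for j when that share is at least 1/3.8 = 0.2632, and contributing 0 is dominant otherwise.
Dev alone (share 9/34) is above the threshold, contributing 15; the remaining 6 contribute 0. Total contributed: 15.
Finn keeps 15 and receives 3.8 × 15 × 2/34 = 3.35 from the group guarantee fund, for a payoff of 18.35.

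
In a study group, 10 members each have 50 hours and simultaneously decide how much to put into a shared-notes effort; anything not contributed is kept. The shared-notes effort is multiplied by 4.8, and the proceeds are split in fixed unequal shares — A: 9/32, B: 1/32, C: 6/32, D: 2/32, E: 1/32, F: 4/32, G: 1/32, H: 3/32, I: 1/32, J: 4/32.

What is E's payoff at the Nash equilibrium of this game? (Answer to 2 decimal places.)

57.50 hours

Each unit j contributes comes back to j as 4.8 × (j's share), so j prefers to contribute only if that share exceeds 1/4.8 = 0.2083; otherwise keeping the unit dominates.
Only A (9/32) clears that bar, contributing 50; the remaining 9 contribute 0. Total contributed: 50.
E keeps 50 and receives 4.8 × 50 × 1/32 = 7.50 from the shared-notes effort, for a payoff of 57.50.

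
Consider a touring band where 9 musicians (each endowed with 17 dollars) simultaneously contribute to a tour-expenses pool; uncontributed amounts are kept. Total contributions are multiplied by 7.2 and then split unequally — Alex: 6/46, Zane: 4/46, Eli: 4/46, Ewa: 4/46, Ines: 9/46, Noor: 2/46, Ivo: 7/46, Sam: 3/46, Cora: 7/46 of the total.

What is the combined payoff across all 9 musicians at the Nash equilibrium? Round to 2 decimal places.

469.20 dollars

Player j's private return per contributed unit is 7.2 × (j's share). Contributing is weakly dominant for j when that share is at least 1/7.2 = 0.1389, and contributing 0 is dominant otherwise.
Ines, Ivo and Cora clear that bar, contributing 17 each; the remaining 6 contribute 0. Total contributed: 51.
The tour-expenses pool pays out 7.2 × 51 = 367.20 in total (split across the unequal shares, but the aggregate is all that matters for the group sum).
The 6 free-riders keep 17 each, adding 102. Group total = 102 + 367.20 = 469.20.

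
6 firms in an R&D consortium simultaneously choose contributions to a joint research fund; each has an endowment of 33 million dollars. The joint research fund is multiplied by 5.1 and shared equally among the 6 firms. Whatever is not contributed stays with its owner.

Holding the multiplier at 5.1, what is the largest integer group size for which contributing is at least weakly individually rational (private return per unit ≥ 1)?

Private return per unit is 5.1/(group size), which is ≥ 1 whenever the group size is ≤ 5.1.
The largest such integer is 5.

5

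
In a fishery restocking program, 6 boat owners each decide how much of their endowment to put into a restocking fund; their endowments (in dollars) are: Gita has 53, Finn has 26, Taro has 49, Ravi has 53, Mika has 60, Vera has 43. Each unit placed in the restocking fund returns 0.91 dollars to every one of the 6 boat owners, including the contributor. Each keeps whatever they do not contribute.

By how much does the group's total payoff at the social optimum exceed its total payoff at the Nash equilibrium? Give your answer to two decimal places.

1266.64 dollars

The private return per contributed unit is 0.91 < 1 for everyone, so the Nash equilibrium is zero contribution and the group total is Σ E_j = 53 + 26 + 49 + 53 + 60 + 43 = 284.
Each contributed unit returns 5.460 to the group, so the social optimum is full contribution by everyone: group total = 5.460 × 284 = 1550.64.
Efficiency loss = (5.460 − 1) × 284 = 1266.64.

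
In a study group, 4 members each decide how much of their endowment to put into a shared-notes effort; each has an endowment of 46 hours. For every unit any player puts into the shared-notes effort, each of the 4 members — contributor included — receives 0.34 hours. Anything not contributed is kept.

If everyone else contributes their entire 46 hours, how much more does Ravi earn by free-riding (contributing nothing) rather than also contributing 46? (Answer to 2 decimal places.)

30.36 hours

Switching from a contribution of 46 to 0 lets Ravi keep an extra 46 hours, but lowers the shared-notes effort by 46, which costs Ravi their own share of that drop: 0.34 × 46 = 15.64.
Net gain = 46 − 15.64 = 30.36. The private return per contributed unit (0.34) is below 1, so free-riding is indeed the best response regardless of what the others do.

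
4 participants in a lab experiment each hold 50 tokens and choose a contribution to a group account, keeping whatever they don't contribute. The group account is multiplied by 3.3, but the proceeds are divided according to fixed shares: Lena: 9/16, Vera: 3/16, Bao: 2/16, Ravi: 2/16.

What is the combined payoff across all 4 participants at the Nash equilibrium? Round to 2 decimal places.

315.00 tokens

A player with share s gets back 3.3·s per unit contributed, so full contribution is dominant for anyone with s > 1/3.3 = 0.3030 and zero contribution is dominant for anyone below.
The only share above 0.3030 is Lena's 9/16, contributing 50; the remaining 3 contribute 0. Total contributed: 50.
The group account pays out 3.3 × 50 = 165.00 in total (split across the unequal shares, but the aggregate is all that matters for the group sum).
The 3 free-riders keep 50 each, adding 150. Group total = 150 + 165.00 = 315.00.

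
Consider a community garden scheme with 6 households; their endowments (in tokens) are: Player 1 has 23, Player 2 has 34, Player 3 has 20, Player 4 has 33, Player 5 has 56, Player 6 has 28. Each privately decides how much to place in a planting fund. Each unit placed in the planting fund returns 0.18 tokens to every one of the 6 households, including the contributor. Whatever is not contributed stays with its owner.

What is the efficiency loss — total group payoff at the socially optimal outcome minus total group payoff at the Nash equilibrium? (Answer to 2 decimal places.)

The private return per contributed unit is 0.18 < 1 for everyone, so the Nash equilibrium is zero contribution and the group total is Σ E_j = 23 + 34 + 20 + 33 + 56 + 28 = 194.
Each contributed unit returns 1.080 to the group, so the social optimum is full contribution by everyone: group total = 1.080 × 194 = 209.52.
Efficiency loss = (1.080 − 1) × 194 = 15.52.

15.52 tokens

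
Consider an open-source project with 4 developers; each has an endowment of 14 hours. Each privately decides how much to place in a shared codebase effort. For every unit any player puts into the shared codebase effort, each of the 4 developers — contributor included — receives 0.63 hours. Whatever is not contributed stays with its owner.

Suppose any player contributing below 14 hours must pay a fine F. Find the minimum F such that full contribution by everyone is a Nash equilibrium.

Given the others contribute fully, the best deviation is to contribute 0 (any partial contribution still incurs the fine and gives up units whose private return 0.63 is below 1).
Deviating from 14 to 0 saves 14 hours but forfeits the deviator's share of the drop in the shared codebase effort: 0.63 × 14 = 8.82.
So the deviation gain is 14 − 8.82 = 5.18, and the fine must be at least 5.18 hours to wipe it out.

5.18 hours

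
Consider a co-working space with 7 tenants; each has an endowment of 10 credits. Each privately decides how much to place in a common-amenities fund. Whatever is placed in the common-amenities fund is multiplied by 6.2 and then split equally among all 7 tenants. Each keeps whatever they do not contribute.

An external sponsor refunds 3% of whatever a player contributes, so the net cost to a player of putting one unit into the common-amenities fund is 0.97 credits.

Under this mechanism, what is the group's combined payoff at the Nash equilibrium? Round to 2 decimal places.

70.00 credits

The effective private return is (6.2/7) / 0.97 = 0.9131, which is still under 1, so the mechanism doesn't change anyone's dominant strategy: zero contribution.
Everyone keeps their endowment and the group total is 7 × 10 = 70.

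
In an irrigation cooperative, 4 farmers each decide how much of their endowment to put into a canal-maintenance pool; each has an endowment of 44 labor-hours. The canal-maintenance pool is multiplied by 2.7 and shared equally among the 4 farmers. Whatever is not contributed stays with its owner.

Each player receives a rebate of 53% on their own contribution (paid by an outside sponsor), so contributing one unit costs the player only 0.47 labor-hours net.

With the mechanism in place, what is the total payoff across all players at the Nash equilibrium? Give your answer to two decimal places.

568.48 labor-hours

With the mechanism, a contributed unit returns (2.7/4) / 0.47 = 1.4362 per unit of net cost to the contributor — now above 1 — so contributing fully is weakly dominant for every player.
At the Nash equilibrium everyone contributes 44. Group total payoff = 4 × (44 × 0.53 + 2.7 × 44) = 568.48.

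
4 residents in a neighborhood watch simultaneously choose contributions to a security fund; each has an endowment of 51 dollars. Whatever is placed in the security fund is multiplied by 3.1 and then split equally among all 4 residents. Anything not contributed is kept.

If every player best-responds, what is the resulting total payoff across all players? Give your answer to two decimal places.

204.00 dollars

Each contributed unit returns 3.1/4 = 0.7750 to its contributor — below 1 — so contributing 0 is dominant for every player. At the Nash equilibrium everyone keeps their 51, and the group total is 4 × 51 = 204.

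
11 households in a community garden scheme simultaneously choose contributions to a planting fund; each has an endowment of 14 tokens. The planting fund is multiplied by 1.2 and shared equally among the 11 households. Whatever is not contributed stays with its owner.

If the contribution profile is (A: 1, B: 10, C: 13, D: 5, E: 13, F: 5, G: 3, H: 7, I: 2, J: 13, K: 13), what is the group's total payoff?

171.00 tokens

Total contributed: 1 + 10 + 13 + 5 + 13 + 5 + 3 + 7 + 2 + 13 + 13 = 85; total kept: 11 × 14 − 85 = 69.
The planting fund pays out 1.2 × 85 = 102.00 in aggregate.
Group total = 69 + 102.00 = 171.00.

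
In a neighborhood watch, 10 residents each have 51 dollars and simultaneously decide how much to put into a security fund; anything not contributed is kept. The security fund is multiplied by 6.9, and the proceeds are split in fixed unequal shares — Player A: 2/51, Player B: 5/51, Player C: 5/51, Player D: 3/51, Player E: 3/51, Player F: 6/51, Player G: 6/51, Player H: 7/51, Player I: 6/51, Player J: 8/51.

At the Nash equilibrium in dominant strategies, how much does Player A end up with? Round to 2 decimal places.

64.80 dollars

Player j's private return per contributed unit is 6.9 × (j's share). Contributing is weakly dominant for j when that share is at least 1/6.9 = 0.1449, and contributing 0 is dominant otherwise.
Only Player J (8/51) clears that bar, contributing 51; the remaining 9 contribute 0. Total contributed: 51.
Player A keeps 51 and receives 6.9 × 51 × 2/51 = 13.80 from the security fund, for a payoff of 64.80.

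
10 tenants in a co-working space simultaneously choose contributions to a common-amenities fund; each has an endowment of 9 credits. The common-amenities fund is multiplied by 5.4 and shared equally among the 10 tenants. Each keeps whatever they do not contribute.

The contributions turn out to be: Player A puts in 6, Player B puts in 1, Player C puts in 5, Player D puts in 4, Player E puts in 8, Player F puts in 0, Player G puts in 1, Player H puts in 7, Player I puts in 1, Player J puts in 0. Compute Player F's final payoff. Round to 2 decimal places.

26.82 credits

Total contributed: 6 + 1 + 5 + 4 + 8 + 0 + 1 + 7 + 1 + 0 = 33.
Each receives 5.4 × 33 / 10 = 17.82 from the common-amenities fund.
Player F keeps 9 − 0 = 9, so Player F's payoff is 9 + 17.82 = 26.82.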